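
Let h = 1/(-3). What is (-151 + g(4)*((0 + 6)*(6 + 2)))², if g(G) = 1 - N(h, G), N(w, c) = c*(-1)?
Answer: 7921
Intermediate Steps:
h = -⅓ ≈ -0.33333
N(w, c) = -c
g(G) = 1 + G (g(G) = 1 - (-1)*G = 1 + G)
(-151 + g(4)*((0 + 6)*(6 + 2)))² = (-151 + (1 + 4)*((0 + 6)*(6 + 2)))² = (-151 + 5*(6*8))² = (-151 + 5*48)² = (-151 + 240)² = 89² = 7921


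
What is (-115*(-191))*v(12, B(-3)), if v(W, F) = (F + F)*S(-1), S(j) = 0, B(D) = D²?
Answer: 0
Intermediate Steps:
v(W, F) = 0 (v(W, F) = (F + F)*0 = (2*F)*0 = 0)
(-115*(-191))*v(12, B(-3)) = -115*(-191)*0 = 21965*0 = 0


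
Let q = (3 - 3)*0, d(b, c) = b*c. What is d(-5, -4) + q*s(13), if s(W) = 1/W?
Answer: 20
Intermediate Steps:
q = 0 (q = 0*0 = 0)
d(-5, -4) + q*s(13) = -5*(-4) + 0/13 = 20 + 0*(1/13) = 20 + 0 = 20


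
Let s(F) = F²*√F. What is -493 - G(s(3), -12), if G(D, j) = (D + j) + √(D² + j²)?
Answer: -481 - 9*√3 - 3*√43 ≈ -516.26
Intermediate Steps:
s(F) = F^(5/2)
G(D, j) = D + j + √(D² + j²)
-493 - G(s(3), -12) = -493 - (3^(5/2) - 12 + √((3^(5/2))² + (-12)²)) = -493 - (9*√3 - 12 + √((9*√3)² + 144)) = -493 - (9*√3 - 12 + √(243 + 144)) = -493 - (9*√3 - 12 + √387) = -493 - (9*√3 - 12 + 3*√43) = -493 - (-12 + 3*√43 + 9*√3) = -493 + (12 - 9*√3 - 3*√43) = -481 - 9*√3 - 3*√43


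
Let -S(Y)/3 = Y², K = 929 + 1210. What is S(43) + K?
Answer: -3408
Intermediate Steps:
K = 2139
S(Y) = -3*Y²
S(43) + K = -3*43² + 2139 = -3*1849 + 2139 = -5547 + 2139 = -3408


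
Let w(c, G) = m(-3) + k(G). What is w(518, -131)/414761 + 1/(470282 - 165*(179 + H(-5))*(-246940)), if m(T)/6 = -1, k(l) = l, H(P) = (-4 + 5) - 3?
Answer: -14921979364821/45175583294203180 ≈ -0.00033031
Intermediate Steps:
H(P) = -2 (H(P) = 1 - 3 = -2)
m(T) = -6 (m(T) = 6*(-1) = -6)
w(c, G) = -6 + G
w(518, -131)/414761 + 1/(470282 - 165*(179 + H(-5))*(-246940)) = (-6 - 131)/414761 + 1/((470282 - 165*(179 - 2))*(-246940)) = -137*1/414761 - 1/246940/(470282 - 165*177) = -137/414761 - 1/246940/(470282 - 29205) = -137/414761 - 1/246940/441077 = -137/414761 + (1/441077)*(-1/246940) = -137/414761 - 1/108919554380 = -14921979364821/45175583294203180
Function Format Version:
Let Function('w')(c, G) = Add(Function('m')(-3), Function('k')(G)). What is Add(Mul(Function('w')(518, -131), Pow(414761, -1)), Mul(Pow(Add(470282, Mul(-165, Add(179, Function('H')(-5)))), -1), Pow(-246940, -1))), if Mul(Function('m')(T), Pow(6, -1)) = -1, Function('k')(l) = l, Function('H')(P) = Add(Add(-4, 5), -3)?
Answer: Rational(-14921979364821, 45175583294203180) ≈ -0.00033031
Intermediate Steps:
Function('H')(P) = -2 (Function('H')(P) = Add(1, -3) = -2)
Function('m')(T) = -6 (Function('m')(T) = Mul(6, -1) = -6)
Function('w')(c, G) = Add(-6, G)
Add(Mul(Function('w')(518, -131), Pow(414761, -1)), Mul(Pow(Add(470282, Mul(-165, Add(179, Function('H')(-5)))), -1), Pow(-246940, -1))) = Add(Mul(Add(-6, -131), Pow(414761, -1)), Mul(Pow(Add(470282, Mul(-165, Add(179, -2))), -1), Pow(-246940, -1))) = Add(Mul(-137, Rational(1, 414761)), Mul(Pow(Add(470282, Mul(-165, 177)), -1), Rational(-1, 246940))) = Add(Rational(-137, 414761), Mul(Pow(Add(470282, -29205), -1), Rational(-1, 246940))) = Add(Rational(-137, 414761), Mul(Pow(441077, -1), Rational(-1, 246940))) = Add(Rational(-137, 414761), Mul(Rational(1, 441077), Rational(-1, 246940))) = Add(Rational(-137, 414761), Rational(-1, 108919554380)) = Rational(-14921979364821, 45175583294203180)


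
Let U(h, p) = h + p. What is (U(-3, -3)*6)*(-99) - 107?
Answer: 3457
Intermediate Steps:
(U(-3, -3)*6)*(-99) - 107 = ((-3 - 3)*6)*(-99) - 107 = -6*6*(-99) - 107 = -36*(-99) - 107 = 3564 - 107 = 3457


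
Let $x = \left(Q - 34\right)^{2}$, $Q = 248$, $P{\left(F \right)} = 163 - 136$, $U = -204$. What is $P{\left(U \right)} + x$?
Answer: $45823$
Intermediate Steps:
$P{\left(F \right)} = 27$
$x = 45796$ ($x = \left(248 - 34\right)^{2} = 214^{2} = 45796$)
$P{\left(U \right)} + x = 27 + 45796 = 45823$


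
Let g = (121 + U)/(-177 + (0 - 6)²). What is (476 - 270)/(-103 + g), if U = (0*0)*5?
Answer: -14523/7322 ≈ -1.9835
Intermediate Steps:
U = 0 (U = 0*5 = 0)
g = -121/141 (g = (121 + 0)/(-177 + (0 - 6)²) = 121/(-177 + (-6)²) = 121/(-177 + 36) = 121/(-141) = 121*(-1/141) = -121/141 ≈ -0.85816)
(476 - 270)/(-103 + g) = (476 - 270)/(-103 - 121/141) = 206/(-14644/141) = 206*(-141/14644) = -14523/7322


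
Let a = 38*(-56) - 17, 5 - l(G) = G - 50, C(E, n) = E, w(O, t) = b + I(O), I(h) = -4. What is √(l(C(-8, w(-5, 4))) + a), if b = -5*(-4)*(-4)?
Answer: I*√2082 ≈ 45.629*I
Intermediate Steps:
b = -80 (b = 20*(-4) = -80)
w(O, t) = -84 (w(O, t) = -80 - 4 = -84)
l(G) = 55 - G (l(G) = 5 - (G - 50) = 5 - (-50 + G) = 5 + (50 - G) = 55 - G)
a = -2145 (a = -2128 - 17 = -2145)
√(l(C(-8, w(-5, 4))) + a) = √((55 - 1*(-8)) - 2145) = √((55 + 8) - 2145) = √(63 - 2145) = √(-2082) = I*√2082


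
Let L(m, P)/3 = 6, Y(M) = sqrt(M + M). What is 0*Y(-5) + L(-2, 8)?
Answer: 18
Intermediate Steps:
Y(M) = sqrt(2)*sqrt(M) (Y(M) = sqrt(2*M) = sqrt(2)*sqrt(M))
L(m, P) = 18 (L(m, P) = 3*6 = 18)
0*Y(-5) + L(-2, 8) = 0*(sqrt(2)*sqrt(-5)) + 18 = 0*(sqrt(2)*(I*sqrt(5))) + 18 = 0*(I*sqrt(10)) + 18 = 0 + 18 = 18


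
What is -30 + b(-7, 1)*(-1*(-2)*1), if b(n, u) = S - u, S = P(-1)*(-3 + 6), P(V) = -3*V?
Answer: -14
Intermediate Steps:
S = 9 (S = (-3*(-1))*(-3 + 6) = 3*3 = 9)
b(n, u) = 9 - u
-30 + b(-7, 1)*(-1*(-2)*1) = -30 + (9 - 1*1)*(-1*(-2)*1) = -30 + (9 - 1)*(2*1) = -30 + 8*2 = -30 + 16 = -14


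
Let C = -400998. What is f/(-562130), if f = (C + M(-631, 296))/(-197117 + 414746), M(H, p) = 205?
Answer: 400793/122335789770 ≈ 3.2762e-6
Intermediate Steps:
f = -400793/217629 (f = (-400998 + 205)/(-197117 + 414746) = -400793/217629 ≈ -1.8416)
f/(-562130) = -400793/217629/(-562130) = -400793/217629*(-1/562130) = 400793/122335789770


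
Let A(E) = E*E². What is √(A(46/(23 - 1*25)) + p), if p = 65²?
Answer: 19*I*√22 ≈ 89.118*I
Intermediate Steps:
A(E) = E³
p = 4225
√(A(46/(23 - 1*25)) + p) = √((46/(23 - 1*25))³ + 4225) = √((46/(23 - 25))³ + 4225) = √((46/(-2))³ + 4225) = √((46*(-½))³ + 4225) = √((-23)³ + 4225) = √(-12167 + 4225) = √(-7942) = 19*I*√22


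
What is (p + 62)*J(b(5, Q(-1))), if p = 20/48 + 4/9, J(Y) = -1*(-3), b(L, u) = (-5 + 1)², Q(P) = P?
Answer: 2263/12 ≈ 188.58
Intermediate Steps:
b(L, u) = 16 (b(L, u) = (-4)² = 16)
J(Y) = 3
p = 31/36 (p = 20*(1/48) + 4*(⅑) = 5/12 + 4/9 = 31/36 ≈ 0.86111)
(p + 62)*J(b(5, Q(-1))) = (31/36 + 62)*3 = (2263/36)*3 = 2263/12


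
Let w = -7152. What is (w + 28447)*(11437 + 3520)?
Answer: 318509315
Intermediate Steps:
(w + 28447)*(11437 + 3520) = (-7152 + 28447)*(11437 + 3520) = 21295*14957 = 318509315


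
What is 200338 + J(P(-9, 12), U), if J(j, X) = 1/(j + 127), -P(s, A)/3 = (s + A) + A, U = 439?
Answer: 16427717/82 ≈ 2.0034e+5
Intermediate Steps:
P(s, A) = -6*A - 3*s (P(s, A) = -3*((s + A) + A) = -3*((A + s) + A) = -3*(s + 2*A) = -6*A - 3*s)
J(j, X) = 1/(127 + j)
200338 + J(P(-9, 12), U) = 200338 + 1/(127 + (-6*12 - 3*(-9))) = 200338 + 1/(127 + (-72 + 27)) = 200338 + 1/(127 - 45) = 200338 + 1/82 = 16427717/82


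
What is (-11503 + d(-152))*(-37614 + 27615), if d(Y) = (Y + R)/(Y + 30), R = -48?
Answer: 7015128417/61 ≈ 1.1500e+8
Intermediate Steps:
d(Y) = (-48 + Y)/(30 + Y) (d(Y) = (Y - 48)/(Y + 30) = (-48 + Y)/(30 + Y))
(-11503 + d(-152))*(-37614 + 27615) = (-11503 + (-48 - 152)/(30 - 152))*(-37614 + 27615) = (-11503 - 200/(-122))*(-9999) = (-11503 - 1/122*(-200))*(-9999) = (-11503 + 100/61)*(-9999) = -701583/61*(-9999) = 7015128417/61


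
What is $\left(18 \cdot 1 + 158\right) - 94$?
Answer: $82$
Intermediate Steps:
$\left(18 \cdot 1 + 158\right) - 94 = \left(18 + 158\right) - 94 = 176 - 94 = 82$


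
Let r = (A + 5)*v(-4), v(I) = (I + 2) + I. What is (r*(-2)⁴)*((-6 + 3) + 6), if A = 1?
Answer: -1728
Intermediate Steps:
v(I) = 2 + 2*I (v(I) = (2 + I) + I = 2 + 2*I)
r = -36 (r = (1 + 5)*(2 + 2*(-4)) = 6*(2 - 8) = 6*(-6) = -36)
(r*(-2)⁴)*((-6 + 3) + 6) = (-36*(-2)⁴)*((-6 + 3) + 6) = (-36*16)*(-3 + 6) = -576*3 = -1728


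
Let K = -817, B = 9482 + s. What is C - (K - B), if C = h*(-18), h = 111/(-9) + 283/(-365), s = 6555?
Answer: 6237834/365 ≈ 17090.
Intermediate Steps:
h = -14354/1095 (h = 111*(-⅑) + 283*(-1/365) = -37/3 - 283/365 = -14354/1095 ≈ -13.109)
B = 16037 (B = 9482 + 6555 = 16037)
C = 86124/365 (C = -14354/1095*(-18) = 86124/365 ≈ 235.96)
C - (K - B) = 86124/365 - (-817 - 1*16037) = 86124/365 - (-817 - 16037) = 86124/365 - 1*(-16854) = 86124/365 + 16854 = 6237834/365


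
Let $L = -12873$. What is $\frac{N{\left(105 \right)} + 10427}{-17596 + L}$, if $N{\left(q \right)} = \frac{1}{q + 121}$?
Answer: $- \frac{2356503}{6885994} \approx -0.34222$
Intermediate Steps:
$N{\left(q \right)} = \frac{1}{121 + q}$
$\frac{N{\left(105 \right)} + 10427}{-17596 + L} = \frac{\frac{1}{121 + 105} + 10427}{-17596 - 12873} = \frac{\frac{1}{226} + 10427}{-30469} = \left(\frac{1}{226} + 10427\right) \left(- \frac{1}{30469}\right) = \frac{2356503}{226} \left(- \frac{1}{30469}\right) = - \frac{2356503}{6885994}$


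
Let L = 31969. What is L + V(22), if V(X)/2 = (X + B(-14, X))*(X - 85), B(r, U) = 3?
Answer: 28819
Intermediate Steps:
V(X) = 2*(-85 + X)*(3 + X) (V(X) = 2*((X + 3)*(X - 85)) = 2*((3 + X)*(-85 + X)) = 2*((-85 + X)*(3 + X)) = 2*(-85 + X)*(3 + X))
L + V(22) = 31969 + (-510 - 164*22 + 2*22²) = 31969 + (-510 - 3608 + 2*484) = 31969 + (-510 - 3608 + 968) = 31969 - 3150 = 28819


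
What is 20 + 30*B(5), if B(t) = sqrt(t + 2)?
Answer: 20 + 30*sqrt(7) ≈ 99.373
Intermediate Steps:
B(t) = sqrt(2 + t)
20 + 30*B(5) = 20 + 30*sqrt(2 + 5) = 20 + 30*sqrt(7)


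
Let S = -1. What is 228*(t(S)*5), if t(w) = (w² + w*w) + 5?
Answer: 7980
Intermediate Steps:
t(w) = 5 + 2*w² (t(w) = (w² + w²) + 5 = 2*w² + 5 = 5 + 2*w²)
228*(t(S)*5) = 228*((5 + 2*(-1)²)*5) = 228*((5 + 2*1)*5) = 228*((5 + 2)*5) = 228*(7*5) = 228*35 = 7980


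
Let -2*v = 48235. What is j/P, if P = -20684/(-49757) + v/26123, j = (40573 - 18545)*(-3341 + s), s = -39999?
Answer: 12598097996487520/6697323 ≈ 1.8811e+9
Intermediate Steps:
v = -48235/2 (v = -½*48235 = -48235/2 ≈ -24118.)
j = -954693520 (j = (40573 - 18545)*(-3341 - 39999) = 22028*(-43340) = -954693520)
P = -1319372631/2599604222 (P = -20684/(-49757) - 48235/2/26123 = -20684*(-1/49757) - 48235/2*1/26123 = 20684/49757 - 48235/52246 = -1319372631/2599604222 ≈ -0.50753)
j/P = -954693520/(-1319372631/2599604222) = -954693520*(-2599604222/1319372631) = 12598097996487520/6697323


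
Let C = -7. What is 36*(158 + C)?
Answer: 5436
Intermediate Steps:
36*(158 + C) = 36*(158 - 7) = 36*151 = 5436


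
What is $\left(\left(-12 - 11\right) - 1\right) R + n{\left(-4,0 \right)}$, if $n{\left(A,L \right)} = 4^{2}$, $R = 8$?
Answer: $-176$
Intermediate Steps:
$n{\left(A,L \right)} = 16$
$\left(\left(-12 - 11\right) - 1\right) R + n{\left(-4,0 \right)} = \left(\left(-12 - 11\right) - 1\right) 8 + 16 = \left(-23 - 1\right) 8 + 16 = \left(-24\right) 8 + 16 = -192 + 16 = -176$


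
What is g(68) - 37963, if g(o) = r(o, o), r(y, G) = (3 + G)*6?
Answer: -37537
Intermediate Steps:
r(y, G) = 18 + 6*G
g(o) = 18 + 6*o
g(68) - 37963 = (18 + 6*68) - 37963 = (18 + 408) - 37963 = 426 - 37963 = -37537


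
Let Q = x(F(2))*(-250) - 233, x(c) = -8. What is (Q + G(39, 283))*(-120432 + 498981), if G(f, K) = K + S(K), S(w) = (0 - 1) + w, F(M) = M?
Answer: 882776268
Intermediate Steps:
S(w) = -1 + w
Q = 1767 (Q = -8*(-250) - 233 = 2000 - 233 = 1767)
G(f, K) = -1 + 2*K (G(f, K) = K + (-1 + K) = -1 + 2*K)
(Q + G(39, 283))*(-120432 + 498981) = (1767 + (-1 + 2*283))*(-120432 + 498981) = (1767 + (-1 + 566))*378549 = (1767 + 565)*378549 = 2332*378549 = 882776268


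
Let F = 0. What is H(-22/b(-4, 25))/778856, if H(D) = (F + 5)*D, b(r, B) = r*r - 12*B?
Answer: 55/110597552 ≈ 4.9730e-7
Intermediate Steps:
b(r, B) = r² - 12*B
H(D) = 5*D (H(D) = (0 + 5)*D = 5*D)
H(-22/b(-4, 25))/778856 = (5*(-22/((-4)² - 12*25)))/778856 = (5*(-22/(16 - 300)))*(1/778856) = (5*(-22/(-284)))*(1/778856) = (5*(-22*(-1/284)))*(1/778856) = (5*(11/142))*(1/778856) = (55/142)*(1/778856) = 55/110597552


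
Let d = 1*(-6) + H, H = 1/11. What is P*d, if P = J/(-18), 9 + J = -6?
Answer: -325/66 ≈ -4.9242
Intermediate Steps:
J = -15 (J = -9 - 6 = -15)
H = 1/11 (H = 1*(1/11) = 1/11 ≈ 0.090909)
d = -65/11 (d = 1*(-6) + 1/11 = -6 + 1/11 = -65/11 ≈ -5.9091)
P = ⅚ (P = -15/(-18) = -15*(-1/18) = ⅚ ≈ 0.83333)
P*d = (⅚)*(-65/11) = -325/66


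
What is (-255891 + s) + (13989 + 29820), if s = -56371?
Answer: -268453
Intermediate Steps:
(-255891 + s) + (13989 + 29820) = (-255891 - 56371) + (13989 + 29820) = -312262 + 43809 = -268453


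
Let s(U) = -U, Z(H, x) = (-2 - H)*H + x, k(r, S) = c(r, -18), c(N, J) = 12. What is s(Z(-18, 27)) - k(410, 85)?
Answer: 249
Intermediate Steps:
k(r, S) = 12
Z(H, x) = x + H*(-2 - H) (Z(H, x) = H*(-2 - H) + x = x + H*(-2 - H))
s(Z(-18, 27)) - k(410, 85) = -(27 - 1*(-18)**2 - 2*(-18)) - 1*12 = -(27 - 1*324 + 36) - 12 = -(27 - 324 + 36) - 12 = -1*(-261) - 12 = 261 - 12 = 249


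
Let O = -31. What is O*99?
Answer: -3069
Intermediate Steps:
O*99 = -31*99 = -3069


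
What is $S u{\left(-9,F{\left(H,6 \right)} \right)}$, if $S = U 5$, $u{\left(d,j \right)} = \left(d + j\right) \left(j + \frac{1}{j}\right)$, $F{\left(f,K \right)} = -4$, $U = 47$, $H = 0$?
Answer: $\frac{51935}{4} \approx 12984.0$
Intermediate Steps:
$S = 235$ ($S = 47 \cdot 5 = 235$)
$S u{\left(-9,F{\left(H,6 \right)} \right)} = 235 \left(1 + \left(-4\right)^{2} - -36 - \frac{9}{-4}\right) = 235 \left(1 + 16 + 36 - - \frac{9}{4}\right) = 235 \left(1 + 16 + 36 + \frac{9}{4}\right) = 235 \cdot \frac{221}{4} = \frac{51935}{4}$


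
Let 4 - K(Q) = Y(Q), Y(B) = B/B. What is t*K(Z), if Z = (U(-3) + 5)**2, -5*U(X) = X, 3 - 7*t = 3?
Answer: 0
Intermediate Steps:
t = 0 (t = 3/7 - 1/7*3 = 3/7 - 3/7 = 0)
U(X) = -X/5
Y(B) = 1
Z = 784/25 (Z = (-1/5*(-3) + 5)**2 = (3/5 + 5)**2 = (28/5)**2 = 784/25 ≈ 31.360)
K(Q) = 3 (K(Q) = 4 - 1*1 = 4 - 1 = 3)
t*K(Z) = 0*3 = 0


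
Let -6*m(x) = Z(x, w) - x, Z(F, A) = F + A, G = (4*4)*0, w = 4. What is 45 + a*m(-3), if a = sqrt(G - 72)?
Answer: 45 - 4*I*sqrt(2) ≈ 45.0 - 5.6569*I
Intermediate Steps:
G = 0 (G = 16*0 = 0)
Z(F, A) = A + F
a = 6*I*sqrt(2) (a = sqrt(0 - 72) = sqrt(-72) = 6*I*sqrt(2) ≈ 8.4853*I)
m(x) = -2/3 (m(x) = -((4 + x) - x)/6 = -1/6*4 = -2/3)
45 + a*m(-3) = 45 + (6*I*sqrt(2))*(-2/3) = 45 - 4*I*sqrt(2)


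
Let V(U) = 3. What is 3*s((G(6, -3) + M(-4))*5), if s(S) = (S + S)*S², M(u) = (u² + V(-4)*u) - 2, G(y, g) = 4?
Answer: 162000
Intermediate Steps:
M(u) = -2 + u² + 3*u (M(u) = (u² + 3*u) - 2 = -2 + u² + 3*u)
s(S) = 2*S³ (s(S) = (2*S)*S² = 2*S³)
3*s((G(6, -3) + M(-4))*5) = 3*(2*((4 + (-2 + (-4)² + 3*(-4)))*5)³) = 3*(2*((4 + (-2 + 16 - 12))*5)³) = 3*(2*((4 + 2)*5)³) = 3*(2*(6*5)³) = 3*(2*30³) = 3*(2*27000) = 3*54000 = 162000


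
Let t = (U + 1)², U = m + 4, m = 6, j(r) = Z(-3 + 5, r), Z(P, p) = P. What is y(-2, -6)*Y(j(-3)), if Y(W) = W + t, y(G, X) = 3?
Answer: 369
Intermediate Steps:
j(r) = 2 (j(r) = -3 + 5 = 2)
U = 10 (U = 6 + 4 = 10)
t = 121 (t = (10 + 1)² = 11² = 121)
Y(W) = 121 + W (Y(W) = W + 121 = 121 + W)
y(-2, -6)*Y(j(-3)) = 3*(121 + 2) = 3*123 = 369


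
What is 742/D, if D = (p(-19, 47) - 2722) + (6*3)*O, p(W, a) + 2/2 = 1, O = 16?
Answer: -371/1217 ≈ -0.30485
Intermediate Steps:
p(W, a) = 0 (p(W, a) = -1 + 1 = 0)
D = -2434 (D = (0 - 2722) + (6*3)*16 = -2722 + 18*16 = -2722 + 288 = -2434)
742/D = 742/(-2434) = 742*(-1/2434) = -371/1217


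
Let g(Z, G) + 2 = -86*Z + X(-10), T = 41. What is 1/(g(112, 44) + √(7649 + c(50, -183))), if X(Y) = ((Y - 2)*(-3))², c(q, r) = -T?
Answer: -4169/34757318 - √1902/34757318 ≈ -0.00012120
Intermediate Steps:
c(q, r) = -41 (c(q, r) = -1*41 = -41)
X(Y) = (6 - 3*Y)² (X(Y) = ((-2 + Y)*(-3))² = (6 - 3*Y)²)
g(Z, G) = 1294 - 86*Z (g(Z, G) = -2 + (-86*Z + 9*(-2 - 10)²) = -2 + (-86*Z + 9*(-12)²) = -2 + (-86*Z + 9*144) = -2 + (-86*Z + 1296) = -2 + (1296 - 86*Z) = 1294 - 86*Z)
1/(g(112, 44) + √(7649 + c(50, -183))) = 1/((1294 - 86*112) + √(7649 - 41)) = 1/((1294 - 9632) + √7608) = 1/(-8338 + 2*√1902)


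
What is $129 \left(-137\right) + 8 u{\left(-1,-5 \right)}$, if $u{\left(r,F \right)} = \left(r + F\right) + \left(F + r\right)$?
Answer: $-17769$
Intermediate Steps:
$u{\left(r,F \right)} = 2 F + 2 r$ ($u{\left(r,F \right)} = \left(F + r\right) + \left(F + r\right) = 2 F + 2 r$)
$129 \left(-137\right) + 8 u{\left(-1,-5 \right)} = 129 \left(-137\right) + 8 \left(2 \left(-5\right) + 2 \left(-1\right)\right) = -17673 + 8 \left(-10 - 2\right) = -17673 + 8 \left(-12\right) = -17673 - 96 = -17769$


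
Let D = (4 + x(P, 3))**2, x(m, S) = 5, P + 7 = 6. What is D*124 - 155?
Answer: 9889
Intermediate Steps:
P = -1 (P = -7 + 6 = -1)
D = 81 (D = (4 + 5)**2 = 9**2 = 81)
D*124 - 155 = 81*124 - 155 = 10044 - 155 = 9889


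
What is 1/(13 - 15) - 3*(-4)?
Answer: 23/2 ≈ 11.500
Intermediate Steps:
1/(13 - 15) - 3*(-4) = 1/(-2) + 12 = -½ + 12 = 23/2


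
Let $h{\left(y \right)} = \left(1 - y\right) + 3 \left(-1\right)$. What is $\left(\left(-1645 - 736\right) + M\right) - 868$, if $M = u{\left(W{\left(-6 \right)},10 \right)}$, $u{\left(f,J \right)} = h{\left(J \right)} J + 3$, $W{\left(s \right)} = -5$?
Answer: $-3366$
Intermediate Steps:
$h{\left(y \right)} = -2 - y$ ($h{\left(y \right)} = \left(1 - y\right) - 3 = -2 - y$)
$u{\left(f,J \right)} = 3 + J \left(-2 - J\right)$ ($u{\left(f,J \right)} = \left(-2 - J\right) J + 3 = J \left(-2 - J\right) + 3 = 3 + J \left(-2 - J\right)$)
$M = -117$ ($M = 3 - 10 \left(2 + 10\right) = 3 - 10 \cdot 12 = 3 - 120 = -117$)
$\left(\left(-1645 - 736\right) + M\right) - 868 = \left(\left(-1645 - 736\right) - 117\right) - 868 = \left(-2381 - 117\right) - 868 = -2498 - 868 = -3366$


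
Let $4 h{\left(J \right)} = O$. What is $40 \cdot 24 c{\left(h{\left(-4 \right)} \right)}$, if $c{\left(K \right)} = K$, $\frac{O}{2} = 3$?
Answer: $1440$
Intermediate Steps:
$O = 6$ ($O = 2 \cdot 3 = 6$)
$h{\left(J \right)} = \frac{3}{2}$ ($h{\left(J \right)} = \frac{1}{4} \cdot 6 = \frac{3}{2}$)
$40 \cdot 24 c{\left(h{\left(-4 \right)} \right)} = 40 \cdot 24 \cdot \frac{3}{2} = 960 \cdot \frac{3}{2} = 1440$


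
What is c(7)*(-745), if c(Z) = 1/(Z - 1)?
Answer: -745/6 ≈ -124.17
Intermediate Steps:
c(Z) = 1/(-1 + Z)
c(7)*(-745) = -745/(-1 + 7) = -745/6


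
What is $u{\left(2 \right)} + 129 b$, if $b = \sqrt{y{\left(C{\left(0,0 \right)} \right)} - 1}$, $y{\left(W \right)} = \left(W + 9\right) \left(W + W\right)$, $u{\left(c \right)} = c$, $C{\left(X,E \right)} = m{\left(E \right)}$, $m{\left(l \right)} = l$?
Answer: $2 + 129 i \approx 2.0 + 129.0 i$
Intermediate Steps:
$C{\left(X,E \right)} = E$
$y{\left(W \right)} = 2 W \left(9 + W\right)$ ($y{\left(W \right)} = \left(9 + W\right) 2 W = 2 W \left(9 + W\right)$)
$b = i$ ($b = \sqrt{2 \cdot 0 \left(9 + 0\right) - 1} = \sqrt{2 \cdot 0 \cdot 9 - 1} = \sqrt{0 - 1} = \sqrt{-1} = i \approx 1.0 i$)
$u{\left(2 \right)} + 129 b = 2 + 129 i$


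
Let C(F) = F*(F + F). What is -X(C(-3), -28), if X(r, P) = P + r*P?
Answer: 532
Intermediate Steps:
C(F) = 2*F**2 (C(F) = F*(2*F) = 2*F**2)
X(r, P) = P + P*r
-X(C(-3), -28) = -(-28)*(1 + 2*(-3)**2) = -(-28)*(1 + 2*9) = -(-28)*(1 + 18) = -(-28)*19 = -1*(-532) = 532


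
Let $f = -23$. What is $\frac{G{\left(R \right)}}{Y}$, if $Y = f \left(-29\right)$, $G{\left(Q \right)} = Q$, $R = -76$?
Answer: $- \frac{76}{667} \approx -0.11394$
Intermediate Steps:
$Y = 667$ ($Y = \left(-23\right) \left(-29\right) = 667$)
$\frac{G{\left(R \right)}}{Y} = - \frac{76}{667}$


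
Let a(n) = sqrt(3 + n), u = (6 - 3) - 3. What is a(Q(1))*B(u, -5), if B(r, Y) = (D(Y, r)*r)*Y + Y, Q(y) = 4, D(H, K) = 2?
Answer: -5*sqrt(7) ≈ -13.229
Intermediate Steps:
u = 0 (u = 3 - 3 = 0)
B(r, Y) = Y + 2*Y*r (B(r, Y) = (2*r)*Y + Y = 2*Y*r + Y = Y + 2*Y*r)
a(Q(1))*B(u, -5) = sqrt(3 + 4)*(-5*(1 + 2*0)) = sqrt(7)*(-5*(1 + 0)) = sqrt(7)*(-5*1) = sqrt(7)*(-5) = -5*sqrt(7)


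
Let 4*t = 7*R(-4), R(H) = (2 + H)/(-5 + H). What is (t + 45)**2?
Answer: 667489/324 ≈ 2060.2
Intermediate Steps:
R(H) = (2 + H)/(-5 + H)
t = 7/18 (t = (7*((2 - 4)/(-5 - 4)))/4 = (7*(-2/(-9)))/4 = (7*(-1/9*(-2)))/4 = (7*(2/9))/4 = (1/4)*(14/9) = 7/18 ≈ 0.38889)
(t + 45)**2 = (7/18 + 45)**2 = (817/18)**2 = 667489/324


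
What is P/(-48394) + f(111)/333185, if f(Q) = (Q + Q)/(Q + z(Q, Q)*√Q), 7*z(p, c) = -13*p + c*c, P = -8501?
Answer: 61618985580387/350780989631950 + 28*√111/7248439675 ≈ 0.17566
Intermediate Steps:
z(p, c) = -13*p/7 + c²/7 (z(p, c) = (-13*p + c*c)/7 = (-13*p + c²)/7 = (c² - 13*p)/7 = -13*p/7 + c²/7)
f(Q) = 2*Q/(Q + √Q*(-13*Q/7 + Q²/7)) (f(Q) = (Q + Q)/(Q + (-13*Q/7 + Q²/7)*√Q) = (2*Q)/(Q + √Q*(-13*Q/7 + Q²/7)) = 2*Q/(Q + √Q*(-13*Q/7 + Q²/7)))
P/(-48394) + f(111)/333185 = -8501/(-48394) + (14*111/(7*111 + 111^(3/2)*(-13 + 111)))/333185 = -8501*(-1/48394) + (14*111/(777 + (111*√111)*98))*(1/333185) = 8501/48394 + (14*111/(777 + 10878*√111))*(1/333185) = 8501/48394 + (1554/(777 + 10878*√111))*(1/333185) = 8501/48394 + 42/(9005*(777 + 10878*√111))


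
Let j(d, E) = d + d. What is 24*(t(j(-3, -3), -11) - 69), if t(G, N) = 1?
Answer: -1632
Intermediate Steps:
j(d, E) = 2*d
24*(t(j(-3, -3), -11) - 69) = 24*(1 - 69) = 24*(-68) = -1632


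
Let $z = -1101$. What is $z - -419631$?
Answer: $418530$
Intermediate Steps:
$z - -419631 = -1101 - -419631 = -1101 + 419631 = 418530$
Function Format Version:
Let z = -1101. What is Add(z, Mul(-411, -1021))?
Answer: 418530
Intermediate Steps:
Add(z, Mul(-411, -1021)) = Add(-1101, Mul(-411, -1021)) = Add(-1101, 419631) = 418530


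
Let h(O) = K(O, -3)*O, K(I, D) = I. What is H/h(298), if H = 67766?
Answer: 33883/44402 ≈ 0.76310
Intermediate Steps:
h(O) = O² (h(O) = O*O = O²)
H/h(298) = 67766/(298²) = 67766/88804 = 67766*(1/88804) = 33883/44402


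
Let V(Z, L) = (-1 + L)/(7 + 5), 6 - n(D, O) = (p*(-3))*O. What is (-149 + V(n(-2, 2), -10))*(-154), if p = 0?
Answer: 138523/6 ≈ 23087.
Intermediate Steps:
n(D, O) = 6 (n(D, O) = 6 - 0*(-3)*O = 6 - 0*O = 6 - 1*0 = 6 + 0 = 6)
V(Z, L) = -1/12 + L/12 (V(Z, L) = (-1 + L)/12 = (-1 + L)*(1/12) = -1/12 + L/12)
(-149 + V(n(-2, 2), -10))*(-154) = (-149 + (-1/12 + (1/12)*(-10)))*(-154) = (-149 + (-1/12 - ⅚))*(-154) = (-149 - 11/12)*(-154) = -1799/12*(-154) = 138523/6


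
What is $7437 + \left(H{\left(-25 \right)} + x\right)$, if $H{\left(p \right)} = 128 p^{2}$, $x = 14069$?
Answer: $101506$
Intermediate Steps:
$7437 + \left(H{\left(-25 \right)} + x\right) = 7437 + \left(128 \left(-25\right)^{2} + 14069\right) = 7437 + \left(128 \cdot 625 + 14069\right) = 7437 + \left(80000 + 14069\right) = 7437 + 94069 = 101506$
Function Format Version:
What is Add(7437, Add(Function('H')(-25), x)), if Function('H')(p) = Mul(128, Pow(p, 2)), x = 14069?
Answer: 101506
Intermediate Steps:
Add(7437, Add(Function('H')(-25), x)) = Add(7437, Add(Mul(128, Pow(-25, 2)), 14069)) = Add(7437, Add(Mul(128, 625), 14069)) = Add(7437, Add(80000, 14069)) = Add(7437, 94069) = 101506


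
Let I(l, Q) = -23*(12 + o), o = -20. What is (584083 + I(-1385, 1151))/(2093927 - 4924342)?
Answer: -584267/2830415 ≈ -0.20642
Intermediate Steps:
I(l, Q) = 184 (I(l, Q) = -23*(12 - 20) = -23*(-8) = 184)
(584083 + I(-1385, 1151))/(2093927 - 4924342) = (584083 + 184)/(2093927 - 4924342) = 584267/(-2830415) = 584267*(-1/2830415) = -584267/2830415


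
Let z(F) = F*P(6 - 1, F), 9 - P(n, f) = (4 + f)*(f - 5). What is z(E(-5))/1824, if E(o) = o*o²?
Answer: 1965125/1824 ≈ 1077.4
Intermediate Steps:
P(n, f) = 9 - (-5 + f)*(4 + f) (P(n, f) = 9 - (4 + f)*(f - 5) = 9 - (4 + f)*(-5 + f) = 9 - (-5 + f)*(4 + f))
E(o) = o³
z(F) = F*(29 + F - F²)
z(E(-5))/1824 = ((-5)³*(29 + (-5)³ - ((-5)³)²))/1824 = -125*(29 - 125 - 1*(-125)²)*(1/1824) = -125*(29 - 125 - 1*15625)*(1/1824) = -125*(29 - 125 - 15625)*(1/1824) = -125*(-15721)*(1/1824) = 1965125*(1/1824) = 1965125/1824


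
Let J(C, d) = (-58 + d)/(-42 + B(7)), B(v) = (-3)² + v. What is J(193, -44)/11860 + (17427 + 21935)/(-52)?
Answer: -116708279/154180 ≈ -756.96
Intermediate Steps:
B(v) = 9 + v
J(C, d) = 29/13 - d/26 (J(C, d) = (-58 + d)/(-42 + (9 + 7)) = (-58 + d)/(-42 + 16) = (-58 + d)/(-26) = (-58 + d)*(-1/26) = 29/13 - d/26)
J(193, -44)/11860 + (17427 + 21935)/(-52) = (29/13 - 1/26*(-44))/11860 + (17427 + 21935)/(-52) = (29/13 + 22/13)*(1/11860) + 39362*(-1/52) = (51/13)*(1/11860) - 19681/26 = 51/154180 - 19681/26 = -116708279/154180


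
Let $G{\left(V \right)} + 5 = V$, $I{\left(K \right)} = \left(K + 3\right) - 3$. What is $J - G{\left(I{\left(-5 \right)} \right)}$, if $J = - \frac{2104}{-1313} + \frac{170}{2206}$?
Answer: $\frac{16914707}{1448239} \approx 11.68$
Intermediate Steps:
$I{\left(K \right)} = K$ ($I{\left(K \right)} = \left(3 + K\right) - 3 = K$)
$G{\left(V \right)} = -5 + V$
$J = \frac{2432317}{1448239}$ ($J = \left(-2104\right) \left(- \frac{1}{1313}\right) + 170 \cdot \frac{1}{2206} = \frac{2104}{1313} + \frac{85}{1103} = \frac{2432317}{1448239} \approx 1.6795$)
$J - G{\left(I{\left(-5 \right)} \right)} = \frac{2432317}{1448239} - \left(-5 - 5\right) = \frac{2432317}{1448239} - -10 = \frac{2432317}{1448239} + 10 = \frac{16914707}{1448239}$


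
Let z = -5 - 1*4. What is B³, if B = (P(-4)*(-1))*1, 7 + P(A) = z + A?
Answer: 8000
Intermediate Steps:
z = -9 (z = -5 - 4 = -9)
P(A) = -16 + A (P(A) = -7 + (-9 + A) = -16 + A)
B = 20 (B = ((-16 - 4)*(-1))*1 = -20*(-1)*1 = 20*1 = 20)
B³ = 20³ = 8000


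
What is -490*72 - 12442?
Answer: -47722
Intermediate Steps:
-490*72 - 12442 = -35280 - 12442 = -47722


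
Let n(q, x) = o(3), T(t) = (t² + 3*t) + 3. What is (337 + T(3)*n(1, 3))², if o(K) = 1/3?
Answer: 118336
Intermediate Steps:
o(K) = ⅓
T(t) = 3 + t² + 3*t
n(q, x) = ⅓
(337 + T(3)*n(1, 3))² = (337 + (3 + 3² + 3*3)*(⅓))² = (337 + (3 + 9 + 9)*(⅓))² = (337 + 21*(⅓))² = (337 + 7)² = 344² = 118336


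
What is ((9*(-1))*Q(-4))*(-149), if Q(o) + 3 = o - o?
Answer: -4023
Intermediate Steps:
Q(o) = -3 (Q(o) = -3 + (o - o) = -3 + 0 = -3)
((9*(-1))*Q(-4))*(-149) = ((9*(-1))*(-3))*(-149) = -9*(-3)*(-149) = 27*(-149) = -4023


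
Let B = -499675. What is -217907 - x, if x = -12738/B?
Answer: -9898426633/45425 ≈ -2.1791e+5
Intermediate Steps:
x = 1158/45425 (x = -12738/(-499675) = -12738*(-1/499675) = 1158/45425 ≈ 0.025493)
-217907 - x = -217907 - 1*1158/45425 = -217907 - 1158/45425 = -9898426633/45425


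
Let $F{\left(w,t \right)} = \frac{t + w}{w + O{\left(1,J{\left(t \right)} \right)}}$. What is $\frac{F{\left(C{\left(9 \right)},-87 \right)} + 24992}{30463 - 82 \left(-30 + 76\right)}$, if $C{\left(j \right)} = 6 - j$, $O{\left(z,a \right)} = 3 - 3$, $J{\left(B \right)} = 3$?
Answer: $\frac{25022}{26691} \approx 0.93747$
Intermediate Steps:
$O{\left(z,a \right)} = 0$ ($O{\left(z,a \right)} = 3 - 3 = 0$)
$F{\left(w,t \right)} = \frac{t + w}{w}$ ($F{\left(w,t \right)} = \frac{t + w}{w + 0} = \frac{t + w}{w}$)
$\frac{F{\left(C{\left(9 \right)},-87 \right)} + 24992}{30463 - 82 \left(-30 + 76\right)} = \frac{\frac{-87 + \left(6 - 9\right)}{6 - 9} + 24992}{30463 - 82 \left(-30 + 76\right)} = \frac{\frac{-87 + \left(6 - 9\right)}{6 - 9} + 24992}{30463 - 3772} = \frac{\frac{-87 - 3}{-3} + 24992}{30463 - 3772} = \frac{\left(- \frac{1}{3}\right) \left(-90\right) + 24992}{26691} = \left(30 + 24992\right) \frac{1}{26691} = 25022 \cdot \frac{1}{26691} = \frac{25022}{26691}$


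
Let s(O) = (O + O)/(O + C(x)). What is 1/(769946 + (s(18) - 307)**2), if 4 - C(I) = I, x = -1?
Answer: 529/456652059 ≈ 1.1584e-6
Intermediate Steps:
C(I) = 4 - I
s(O) = 2*O/(5 + O) (s(O) = (O + O)/(O + (4 - 1*(-1))) = (2*O)/(O + (4 + 1)) = (2*O)/(O + 5) = (2*O)/(5 + O) = 2*O/(5 + O))
1/(769946 + (s(18) - 307)**2) = 1/(769946 + (2*18/(5 + 18) - 307)**2) = 1/(769946 + (2*18/23 - 307)**2) = 1/(769946 + (2*18*(1/23) - 307)**2) = 1/(769946 + (36/23 - 307)**2) = 1/(769946 + (-7025/23)**2) = 1/(769946 + 49350625/529) = 1/(456652059/529) = 529/456652059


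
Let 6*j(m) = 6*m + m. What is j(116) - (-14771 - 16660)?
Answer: 94699/3 ≈ 31566.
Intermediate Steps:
j(m) = 7*m/6 (j(m) = (6*m + m)/6 = (7*m)/6 = 7*m/6)
j(116) - (-14771 - 16660) = (7/6)*116 - (-14771 - 16660) = 406/3 - 1*(-31431) = 406/3 + 31431 = 94699/3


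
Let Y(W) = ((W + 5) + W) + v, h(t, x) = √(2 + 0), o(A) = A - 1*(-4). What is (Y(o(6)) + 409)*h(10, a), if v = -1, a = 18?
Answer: 433*√2 ≈ 612.35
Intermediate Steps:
o(A) = 4 + A (o(A) = A + 4 = 4 + A)
h(t, x) = √2
Y(W) = 4 + 2*W (Y(W) = ((W + 5) + W) - 1 = ((5 + W) + W) - 1 = (5 + 2*W) - 1 = 4 + 2*W)
(Y(o(6)) + 409)*h(10, a) = ((4 + 2*(4 + 6)) + 409)*√2 = ((4 + 2*10) + 409)*√2 = ((4 + 20) + 409)*√2 = (24 + 409)*√2 = 433*√2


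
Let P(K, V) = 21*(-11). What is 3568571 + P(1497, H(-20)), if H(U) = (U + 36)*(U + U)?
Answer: 3568340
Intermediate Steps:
H(U) = 2*U*(36 + U) (H(U) = (36 + U)*(2*U) = 2*U*(36 + U))
P(K, V) = -231
3568571 + P(1497, H(-20)) = 3568571 - 231 = 3568340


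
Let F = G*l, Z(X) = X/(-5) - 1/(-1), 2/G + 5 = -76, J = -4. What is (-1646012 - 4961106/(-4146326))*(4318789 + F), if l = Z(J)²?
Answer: -368441140394373283369/51829075 ≈ -7.1088e+12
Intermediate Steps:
G = -2/81 (G = 2/(-5 - 76) = 2/(-81) = 2*(-1/81) = -2/81 ≈ -0.024691)
Z(X) = 1 - X/5 (Z(X) = X*(-⅕) - 1*(-1) = -X/5 + 1 = 1 - X/5)
l = 81/25 (l = (1 - ⅕*(-4))² = (1 + ⅘)² = (9/5)² = 81/25 ≈ 3.2400)
F = -2/25 (F = -2/81*81/25 = -2/25 ≈ -0.080000)
(-1646012 - 4961106/(-4146326))*(4318789 + F) = (-1646012 - 4961106/(-4146326))*(4318789 - 2/25) = (-1646012 - 4961106*(-1/4146326))*(107969723/25) = (-1646012 + 2480553/2073163)*(107969723/25) = -3412448695403/2073163*107969723/25 = -368441140394373283369/51829075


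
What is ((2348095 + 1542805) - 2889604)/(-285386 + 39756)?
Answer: -500648/122815 ≈ -4.0764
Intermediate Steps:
((2348095 + 1542805) - 2889604)/(-285386 + 39756) = (3890900 - 2889604)/(-245630) = 1001296*(-1/245630) = -500648/122815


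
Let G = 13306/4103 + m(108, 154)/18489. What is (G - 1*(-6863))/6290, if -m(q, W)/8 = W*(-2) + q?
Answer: 104176455631/95432341686 ≈ 1.0916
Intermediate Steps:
m(q, W) = -8*q + 16*W (m(q, W) = -8*(W*(-2) + q) = -8*(-2*W + q) = -8*(q - 2*W) = -8*q + 16*W)
G = 252579434/75860367 (G = 13306/4103 + (-8*108 + 16*154)/18489 = 13306*(1/4103) + (-864 + 2464)*(1/18489) = 13306/4103 + 1600*(1/18489) = 13306/4103 + 1600/18489 = 252579434/75860367 ≈ 3.3295)
(G - 1*(-6863))/6290 = (252579434/75860367 - 1*(-6863))/6290 = (252579434/75860367 + 6863)*(1/6290) = (520882278155/75860367)*(1/6290) = 104176455631/95432341686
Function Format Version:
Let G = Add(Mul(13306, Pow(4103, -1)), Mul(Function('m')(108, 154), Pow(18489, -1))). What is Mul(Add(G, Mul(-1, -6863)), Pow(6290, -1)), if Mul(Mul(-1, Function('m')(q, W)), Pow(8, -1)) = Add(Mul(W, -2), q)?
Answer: Rational(104176455631, 95432341686) ≈ 1.0916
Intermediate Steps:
Function('m')(q, W) = Add(Mul(-8, q), Mul(16, W)) (Function('m')(q, W) = Mul(-8, Add(Mul(W, -2), q)) = Mul(-8, Add(Mul(-2, W), q)) = Mul(-8, Add(q, Mul(-2, W))) = Add(Mul(-8, q), Mul(16, W)))
G = Rational(252579434, 75860367) (G = Add(Mul(13306, Pow(4103, -1)), Mul(Add(Mul(-8, 108), Mul(16, 154)), Pow(18489, -1))) = Add(Mul(13306, Rational(1, 4103)), Mul(Add(-864, 2464), Rational(1, 18489))) = Add(Rational(13306, 4103), Mul(1600, Rational(1, 18489))) = Add(Rational(13306, 4103), Rational(1600, 18489)) = Rational(252579434, 75860367) ≈ 3.3295)
Mul(Add(G, Mul(-1, -6863)), Pow(6290, -1)) = Mul(Add(Rational(252579434, 75860367), Mul(-1, -6863)), Pow(6290, -1)) = Mul(Add(Rational(252579434, 75860367), 6863), Rational(1, 6290)) = Mul(Rational(520882278155, 75860367), Rational(1, 6290)) = Rational(104176455631, 95432341686)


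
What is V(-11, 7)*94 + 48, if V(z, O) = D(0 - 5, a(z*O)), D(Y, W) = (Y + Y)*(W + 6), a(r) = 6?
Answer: -11232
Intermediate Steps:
D(Y, W) = 2*Y*(6 + W) (D(Y, W) = (2*Y)*(6 + W) = 2*Y*(6 + W))
V(z, O) = -120 (V(z, O) = 2*(0 - 5)*(6 + 6) = 2*(-5)*12 = -120)
V(-11, 7)*94 + 48 = -120*94 + 48 = -11280 + 48 = -11232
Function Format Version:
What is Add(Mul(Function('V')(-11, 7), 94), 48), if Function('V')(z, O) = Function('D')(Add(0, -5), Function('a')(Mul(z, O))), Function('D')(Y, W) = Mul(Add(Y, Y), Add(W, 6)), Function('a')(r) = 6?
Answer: -11232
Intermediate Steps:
Function('D')(Y, W) = Mul(2, Y, Add(6, W)) (Function('D')(Y, W) = Mul(Mul(2, Y), Add(6, W)) = Mul(2, Y, Add(6, W)))
Function('V')(z, O) = -120 (Function('V')(z, O) = Mul(2, Add(0, -5), Add(6, 6)) = Mul(2, -5, 12) = -120)
Add(Mul(Function('V')(-11, 7), 94), 48) = Add(Mul(-120, 94), 48) = Add(-11280, 48) = -11232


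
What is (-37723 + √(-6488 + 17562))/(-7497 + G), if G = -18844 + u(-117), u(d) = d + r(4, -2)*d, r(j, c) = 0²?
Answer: 37723/26458 - 7*√226/26458 ≈ 1.4218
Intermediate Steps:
r(j, c) = 0
u(d) = d (u(d) = d + 0*d = d + 0 = d)
G = -18961 (G = -18844 - 117 = -18961)
(-37723 + √(-6488 + 17562))/(-7497 + G) = (-37723 + √(-6488 + 17562))/(-7497 - 18961) = (-37723 + √11074)/(-26458) = (-37723 + 7*√226)*(-1/26458) = 37723/26458 - 7*√226/26458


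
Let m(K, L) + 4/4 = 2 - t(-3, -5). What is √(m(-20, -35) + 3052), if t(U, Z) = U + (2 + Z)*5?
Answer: √3071 ≈ 55.417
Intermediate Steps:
t(U, Z) = 10 + U + 5*Z (t(U, Z) = U + (10 + 5*Z) = 10 + U + 5*Z)
m(K, L) = 19 (m(K, L) = -1 + (2 - (10 - 3 + 5*(-5))) = -1 + (2 - (10 - 3 - 25)) = -1 + (2 - 1*(-18)) = -1 + (2 + 18) = -1 + 20 = 19)
√(m(-20, -35) + 3052) = √(19 + 3052) = √3071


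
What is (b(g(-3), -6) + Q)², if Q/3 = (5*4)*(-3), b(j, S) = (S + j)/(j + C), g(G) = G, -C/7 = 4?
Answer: 31036041/961 ≈ 32296.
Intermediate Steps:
C = -28 (C = -7*4 = -28)
b(j, S) = (S + j)/(-28 + j) (b(j, S) = (S + j)/(j - 28) = (S + j)/(-28 + j))
Q = -180 (Q = 3*((5*4)*(-3)) = 3*(20*(-3)) = 3*(-60) = -180)
(b(g(-3), -6) + Q)² = ((-6 - 3)/(-28 - 3) - 180)² = (-9/(-31) - 180)² = (-1/31*(-9) - 180)² = (9/31 - 180)² = (-5571/31)² = 31036041/961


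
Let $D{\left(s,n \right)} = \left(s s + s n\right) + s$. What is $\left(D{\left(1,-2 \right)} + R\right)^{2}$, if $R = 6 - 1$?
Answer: $25$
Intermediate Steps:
$R = 5$ ($R = 6 - 1 = 5$)
$D{\left(s,n \right)} = s + s^{2} + n s$ ($D{\left(s,n \right)} = \left(s^{2} + n s\right) + s = s + s^{2} + n s$)
$\left(D{\left(1,-2 \right)} + R\right)^{2} = \left(1 \left(1 - 2 + 1\right) + 5\right)^{2} = \left(1 \cdot 0 + 5\right)^{2} = \left(0 + 5\right)^{2} = 5^{2} = 25$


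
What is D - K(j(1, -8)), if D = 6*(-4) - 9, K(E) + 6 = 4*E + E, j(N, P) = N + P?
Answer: 8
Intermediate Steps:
K(E) = -6 + 5*E (K(E) = -6 + (4*E + E) = -6 + 5*E)
D = -33 (D = -24 - 9 = -33)
D - K(j(1, -8)) = -33 - (-6 + 5*(1 - 8)) = -33 - (-6 + 5*(-7)) = -33 - (-6 - 35) = -33 - 1*(-41) = -33 + 41 = 8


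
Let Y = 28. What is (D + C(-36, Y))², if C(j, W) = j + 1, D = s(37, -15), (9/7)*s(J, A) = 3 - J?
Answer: 305809/81 ≈ 3775.4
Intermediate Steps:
s(J, A) = 7/3 - 7*J/9 (s(J, A) = 7*(3 - J)/9 = 7/3 - 7*J/9)
D = -238/9 (D = 7/3 - 7/9*37 = 7/3 - 259/9 = -238/9 ≈ -26.444)
C(j, W) = 1 + j
(D + C(-36, Y))² = (-238/9 + (1 - 36))² = (-238/9 - 35)² = (-553/9)² = 305809/81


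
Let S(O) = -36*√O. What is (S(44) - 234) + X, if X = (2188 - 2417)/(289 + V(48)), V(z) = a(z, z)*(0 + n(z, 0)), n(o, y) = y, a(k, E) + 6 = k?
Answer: -67855/289 - 72*√11 ≈ -473.59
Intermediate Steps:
a(k, E) = -6 + k
V(z) = 0 (V(z) = (-6 + z)*(0 + 0) = (-6 + z)*0 = 0)
X = -229/289 (X = (2188 - 2417)/(289 + 0) = -229/289 ≈ -0.79239)
(S(44) - 234) + X = (-72*√11 - 234) - 229/289 = (-234 - 72*√11) - 229/289 = -67855/289 - 72*√11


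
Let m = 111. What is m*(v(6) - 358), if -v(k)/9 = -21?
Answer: -18759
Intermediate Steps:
v(k) = 189 (v(k) = -9*(-21) = 189)
m*(v(6) - 358) = 111*(189 - 358) = 111*(-169) = -18759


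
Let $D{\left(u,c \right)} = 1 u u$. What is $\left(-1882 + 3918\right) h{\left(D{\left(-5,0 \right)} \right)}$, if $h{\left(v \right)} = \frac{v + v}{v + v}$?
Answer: $2036$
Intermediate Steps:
$D{\left(u,c \right)} = u^{2}$ ($D{\left(u,c \right)} = u u = u^{2}$)
$h{\left(v \right)} = 1$ ($h{\left(v \right)} = \frac{2 v}{2 v} = 2 v \frac{1}{2 v} = 1$)
$\left(-1882 + 3918\right) h{\left(D{\left(-5,0 \right)} \right)} = \left(-1882 + 3918\right) 1 = 2036 \cdot 1 = 2036$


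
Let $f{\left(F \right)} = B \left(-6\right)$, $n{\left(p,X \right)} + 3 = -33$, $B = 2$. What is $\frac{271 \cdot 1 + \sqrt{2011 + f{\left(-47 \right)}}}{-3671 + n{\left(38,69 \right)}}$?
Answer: $- \frac{271}{3707} - \frac{\sqrt{1999}}{3707} \approx -0.085166$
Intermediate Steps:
$n{\left(p,X \right)} = -36$ ($n{\left(p,X \right)} = -3 - 33 = -36$)
$f{\left(F \right)} = -12$ ($f{\left(F \right)} = 2 \left(-6\right) = -12$)
$\frac{271 \cdot 1 + \sqrt{2011 + f{\left(-47 \right)}}}{-3671 + n{\left(38,69 \right)}} = \frac{271 \cdot 1 + \sqrt{2011 - 12}}{-3671 - 36} = \frac{271 + \sqrt{1999}}{-3707} = \left(271 + \sqrt{1999}\right) \left(- \frac{1}{3707}\right) = - \frac{271}{3707} - \frac{\sqrt{1999}}{3707}$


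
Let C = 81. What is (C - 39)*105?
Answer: 4410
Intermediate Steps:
(C - 39)*105 = (81 - 39)*105 = 42*105 = 4410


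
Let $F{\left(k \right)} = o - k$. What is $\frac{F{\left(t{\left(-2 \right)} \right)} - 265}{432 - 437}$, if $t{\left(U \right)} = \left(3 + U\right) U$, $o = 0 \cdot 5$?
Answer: $\frac{263}{5} \approx 52.6$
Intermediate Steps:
$o = 0$
$t{\left(U \right)} = U \left(3 + U\right)$
$F{\left(k \right)} = - k$ ($F{\left(k \right)} = 0 - k = - k$)
$\frac{F{\left(t{\left(-2 \right)} \right)} - 265}{432 - 437} = \frac{- \left(-2\right) \left(3 - 2\right) - 265}{432 - 437} = \frac{- \left(-2\right) 1 - 265}{-5} = \left(\left(-1\right) \left(-2\right) - 265\right) \left(- \frac{1}{5}\right) = \left(2 - 265\right) \left(- \frac{1}{5}\right) = \left(-263\right) \left(- \frac{1}{5}\right) = \frac{263}{5}$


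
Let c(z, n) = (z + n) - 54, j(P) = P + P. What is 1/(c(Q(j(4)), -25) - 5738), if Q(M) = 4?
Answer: -1/5813 ≈ -0.00017203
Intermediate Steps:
j(P) = 2*P
c(z, n) = -54 + n + z (c(z, n) = (n + z) - 54 = -54 + n + z)
1/(c(Q(j(4)), -25) - 5738) = 1/((-54 - 25 + 4) - 5738) = 1/(-75 - 5738) = 1/(-5813) = -1/5813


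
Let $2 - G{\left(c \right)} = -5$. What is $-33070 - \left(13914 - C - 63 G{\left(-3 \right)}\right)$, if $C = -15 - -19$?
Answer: $-46539$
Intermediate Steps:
$G{\left(c \right)} = 7$ ($G{\left(c \right)} = 2 - -5 = 2 + 5 = 7$)
$C = 4$ ($C = -15 + 19 = 4$)
$-33070 - \left(13914 - C - 63 G{\left(-3 \right)}\right) = -33070 + \left(\left(63 \cdot 7 + 4\right) - 13914\right) = -33070 + \left(\left(441 + 4\right) - 13914\right) = -33070 + \left(445 - 13914\right) = -33070 - 13469 = -46539$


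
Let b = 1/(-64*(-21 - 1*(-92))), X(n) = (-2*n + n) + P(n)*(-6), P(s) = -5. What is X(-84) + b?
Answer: 518015/4544 ≈ 114.00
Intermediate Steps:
X(n) = 30 - n (X(n) = (-2*n + n) - 5*(-6) = -n + 30 = 30 - n)
b = -1/4544 (b = 1/(-64*(-21 + 92)) = 1/(-64*71) = 1/(-4544) = -1/4544 ≈ -0.00022007)
X(-84) + b = (30 - 1*(-84)) - 1/4544 = (30 + 84) - 1/4544 = 114 - 1/4544 = 518015/4544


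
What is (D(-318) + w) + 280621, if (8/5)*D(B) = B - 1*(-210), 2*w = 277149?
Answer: 419128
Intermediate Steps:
w = 277149/2 (w = (½)*277149 = 277149/2 ≈ 1.3857e+5)
D(B) = 525/4 + 5*B/8 (D(B) = 5*(B - 1*(-210))/8 = 5*(B + 210)/8 = 5*(210 + B)/8 = 525/4 + 5*B/8)
(D(-318) + w) + 280621 = ((525/4 + (5/8)*(-318)) + 277149/2) + 280621 = ((525/4 - 795/4) + 277149/2) + 280621 = (-135/2 + 277149/2) + 280621 = 138507 + 280621 = 419128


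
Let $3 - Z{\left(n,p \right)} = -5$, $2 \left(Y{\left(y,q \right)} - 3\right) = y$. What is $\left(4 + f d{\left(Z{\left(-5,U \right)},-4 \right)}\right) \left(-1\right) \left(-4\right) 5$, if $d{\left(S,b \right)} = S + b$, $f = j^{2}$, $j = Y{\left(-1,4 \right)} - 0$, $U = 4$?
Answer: $580$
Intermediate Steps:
$Y{\left(y,q \right)} = 3 + \frac{y}{2}$
$Z{\left(n,p \right)} = 8$ ($Z{\left(n,p \right)} = 3 - -5 = 3 + 5 = 8$)
$j = \frac{5}{2}$ ($j = \left(3 + \frac{1}{2} \left(-1\right)\right) - 0 = \left(3 - \frac{1}{2}\right) + 0 = \frac{5}{2} + 0 = \frac{5}{2} \approx 2.5$)
$f = \frac{25}{4}$ ($f = \left(\frac{5}{2}\right)^{2} = \frac{25}{4} \approx 6.25$)
$\left(4 + f d{\left(Z{\left(-5,U \right)},-4 \right)}\right) \left(-1\right) \left(-4\right) 5 = \left(4 + \frac{25 \left(8 - 4\right)}{4}\right) \left(-1\right) \left(-4\right) 5 = \left(4 + \frac{25}{4} \cdot 4\right) 4 \cdot 5 = \left(4 + 25\right) 20 = 29 \cdot 20 = 580$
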